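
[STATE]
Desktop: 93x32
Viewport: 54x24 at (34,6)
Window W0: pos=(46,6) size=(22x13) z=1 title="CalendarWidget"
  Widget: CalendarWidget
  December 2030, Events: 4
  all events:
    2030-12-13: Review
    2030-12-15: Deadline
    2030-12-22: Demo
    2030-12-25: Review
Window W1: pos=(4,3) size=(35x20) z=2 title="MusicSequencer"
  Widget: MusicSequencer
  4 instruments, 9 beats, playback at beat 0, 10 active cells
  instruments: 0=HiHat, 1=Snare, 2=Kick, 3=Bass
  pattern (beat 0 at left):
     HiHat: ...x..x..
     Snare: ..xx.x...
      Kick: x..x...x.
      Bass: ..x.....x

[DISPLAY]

    ┃       ┏━━━━━━━━━━━━━━━━━━━━┓                    
    ┃       ┃ CalendarWidget     ┃                    
    ┃       ┠────────────────────┨                    
    ┃       ┃   December 2030    ┃                    
    ┃       ┃Mo Tu We Th Fr Sa Su┃                    
    ┃       ┃                   1┃                    
    ┃       ┃ 2  3  4  5  6  7  8┃                    
    ┃       ┃ 9 10 11 12 13* 14 1┃                    
    ┃       ┃16 17 18 19 20 21 22┃                    
    ┃       ┃23 24 25* 26 27 28 2┃                    
    ┃       ┃30 31               ┃                    
    ┃       ┃                    ┃                    
    ┃       ┗━━━━━━━━━━━━━━━━━━━━┛                    
    ┃                                                 
    ┃                                                 
    ┃                                                 
━━━━┛                                                 
                                                      
                                                      
                                                      
                                                      
                                                      
                                                      
                                                      


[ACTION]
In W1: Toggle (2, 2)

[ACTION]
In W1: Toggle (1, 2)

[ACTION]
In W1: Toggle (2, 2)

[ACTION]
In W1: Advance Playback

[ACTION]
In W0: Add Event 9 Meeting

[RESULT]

    ┃       ┏━━━━━━━━━━━━━━━━━━━━┓                    
    ┃       ┃ CalendarWidget     ┃                    
    ┃       ┠────────────────────┨                    
    ┃       ┃   December 2030    ┃                    
    ┃       ┃Mo Tu We Th Fr Sa Su┃                    
    ┃       ┃                   1┃                    
    ┃       ┃ 2  3  4  5  6  7  8┃                    
    ┃       ┃ 9* 10 11 12 13* 14 ┃                    
    ┃       ┃16 17 18 19 20 21 22┃                    
    ┃       ┃23 24 25* 26 27 28 2┃                    
    ┃       ┃30 31               ┃                    
    ┃       ┃                    ┃                    
    ┃       ┗━━━━━━━━━━━━━━━━━━━━┛                    
    ┃                                                 
    ┃                                                 
    ┃                                                 
━━━━┛                                                 
                                                      
                                                      
                                                      
                                                      
                                                      
                                                      
                                                      


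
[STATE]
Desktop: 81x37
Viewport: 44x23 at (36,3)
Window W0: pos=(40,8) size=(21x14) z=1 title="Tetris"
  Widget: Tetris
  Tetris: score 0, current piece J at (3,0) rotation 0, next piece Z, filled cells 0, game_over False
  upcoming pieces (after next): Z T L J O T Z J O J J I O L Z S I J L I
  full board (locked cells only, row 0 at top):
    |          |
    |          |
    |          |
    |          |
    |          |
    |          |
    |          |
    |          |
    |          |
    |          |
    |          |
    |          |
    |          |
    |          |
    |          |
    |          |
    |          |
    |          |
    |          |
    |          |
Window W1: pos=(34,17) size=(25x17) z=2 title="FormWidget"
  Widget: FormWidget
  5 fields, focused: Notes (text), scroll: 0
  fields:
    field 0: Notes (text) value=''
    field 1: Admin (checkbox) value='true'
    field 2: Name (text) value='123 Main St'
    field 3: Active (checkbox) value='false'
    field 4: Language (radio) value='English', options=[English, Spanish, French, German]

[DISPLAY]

                                            
                                            
                                            
                                            
                                            
    ┏━━━━━━━━━━━━━━━━━━━┓                   
    ┃ Tetris            ┃                   
    ┠───────────────────┨                   
    ┃          │Next:   ┃                   
    ┃          │▓▓      ┃                   
    ┃          │ ▓▓     ┃                   
    ┃          │        ┃                   
    ┃          │        ┃                   
    ┃          │        ┃                   
━━━━━━━━━━━━━━━━━━━━━━┓ ┃                   
FormWidget            ┃ ┃                   
──────────────────────┨ ┃                   
 Notes:      [       ]┃ ┃                   
 Admin:      [x]      ┃━┛                   
 Name:       [123 Mai]┃                     
 Active:     [ ]      ┃                     
 Language:   (●) Engli┃                     
                      ┃                     


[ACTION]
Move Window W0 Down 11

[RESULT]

                                            
                                            
                                            
                                            
                                            
                                            
                                            
                                            
                                            
                                            
                                            
                                            
                                            
                                            
━━━━━━━━━━━━━━━━━━━━━━┓                     
FormWidget            ┃                     
──────────────────────┨━┓                   
 Notes:      [       ]┃ ┃                   
 Admin:      [x]      ┃─┨                   
 Name:       [123 Mai]┃ ┃                   
 Active:     [ ]      ┃ ┃                   
 Language:   (●) Engli┃ ┃                   
                      ┃ ┃                   


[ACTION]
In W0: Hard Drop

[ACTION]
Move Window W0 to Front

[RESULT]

                                            
                                            
                                            
                                            
                                            
                                            
                                            
                                            
                                            
                                            
                                            
                                            
                                            
                                            
━━━━━━━━━━━━━━━━━━━━━━┓                     
FormWidget            ┃                     
────┏━━━━━━━━━━━━━━━━━━━┓                   
 Not┃ Tetris            ┃                   
 Adm┠───────────────────┨                   
 Nam┃          │Next:   ┃                   
 Act┃          │▓▓      ┃                   
 Lan┃          │ ▓▓     ┃                   
    ┃          │        ┃                   


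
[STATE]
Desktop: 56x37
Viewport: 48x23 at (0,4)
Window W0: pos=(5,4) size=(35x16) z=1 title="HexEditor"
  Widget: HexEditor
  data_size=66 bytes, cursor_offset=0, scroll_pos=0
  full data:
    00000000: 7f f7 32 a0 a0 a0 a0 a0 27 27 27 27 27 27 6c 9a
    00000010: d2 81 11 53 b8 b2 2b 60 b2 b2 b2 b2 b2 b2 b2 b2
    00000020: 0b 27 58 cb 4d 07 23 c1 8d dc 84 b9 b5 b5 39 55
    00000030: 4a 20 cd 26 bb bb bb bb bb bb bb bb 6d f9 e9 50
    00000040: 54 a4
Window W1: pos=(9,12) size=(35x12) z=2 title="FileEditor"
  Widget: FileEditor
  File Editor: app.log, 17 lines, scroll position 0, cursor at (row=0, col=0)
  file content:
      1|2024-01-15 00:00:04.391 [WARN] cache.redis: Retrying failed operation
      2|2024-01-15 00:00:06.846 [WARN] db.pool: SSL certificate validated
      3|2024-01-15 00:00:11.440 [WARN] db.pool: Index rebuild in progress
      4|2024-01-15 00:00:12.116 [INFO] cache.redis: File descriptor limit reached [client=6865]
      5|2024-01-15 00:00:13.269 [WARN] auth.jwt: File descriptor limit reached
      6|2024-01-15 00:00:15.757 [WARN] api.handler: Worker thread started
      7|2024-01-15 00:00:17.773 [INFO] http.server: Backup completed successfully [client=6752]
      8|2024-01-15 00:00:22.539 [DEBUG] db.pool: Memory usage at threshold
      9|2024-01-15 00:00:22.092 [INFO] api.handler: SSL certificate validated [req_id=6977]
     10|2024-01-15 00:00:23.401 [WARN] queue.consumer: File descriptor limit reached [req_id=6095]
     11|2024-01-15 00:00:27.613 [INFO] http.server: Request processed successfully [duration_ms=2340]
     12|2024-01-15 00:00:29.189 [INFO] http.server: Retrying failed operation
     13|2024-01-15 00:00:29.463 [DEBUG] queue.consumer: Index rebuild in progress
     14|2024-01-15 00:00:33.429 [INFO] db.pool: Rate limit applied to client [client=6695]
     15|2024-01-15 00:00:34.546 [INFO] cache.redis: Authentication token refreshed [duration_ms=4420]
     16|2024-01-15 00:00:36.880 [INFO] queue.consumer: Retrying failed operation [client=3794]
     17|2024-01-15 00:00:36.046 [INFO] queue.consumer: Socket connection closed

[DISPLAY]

     ┏━━━━━━━━━━━━━━━━━━━━━━━━━━━━━━━━━┓        
     ┃ HexEditor                       ┃        
     ┠─────────────────────────────────┨        
     ┃00000000  7F f7 32 a0 a0 a0 a0 a0┃        
     ┃00000010  d2 81 11 53 b8 b2 2b 60┃        
     ┃00000020  0b 27 58 cb 4d 07 23 c1┃        
     ┃00000030  4a 20 cd 26 bb bb bb bb┃        
     ┃00000040  54 a4                  ┃        
     ┃   ┏━━━━━━━━━━━━━━━━━━━━━━━━━━━━━━━━━┓    
     ┃   ┃ FileEditor                      ┃    
     ┃   ┠─────────────────────────────────┨    
     ┃   ┃█024-01-15 00:00:04.391 [WARN] c▲┃    
     ┃   ┃2024-01-15 00:00:06.846 [WARN] d█┃    
     ┃   ┃2024-01-15 00:00:11.440 [WARN] d░┃    
     ┃   ┃2024-01-15 00:00:12.116 [INFO] c░┃    
     ┗━━━┃2024-01-15 00:00:13.269 [WARN] a░┃    
         ┃2024-01-15 00:00:15.757 [WARN] a░┃    
         ┃2024-01-15 00:00:17.773 [INFO] h░┃    
         ┃2024-01-15 00:00:22.539 [DEBUG] ▼┃    
         ┗━━━━━━━━━━━━━━━━━━━━━━━━━━━━━━━━━┛    
                                                
                                                
                                                


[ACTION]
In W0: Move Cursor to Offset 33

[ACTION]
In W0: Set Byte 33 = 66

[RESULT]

     ┏━━━━━━━━━━━━━━━━━━━━━━━━━━━━━━━━━┓        
     ┃ HexEditor                       ┃        
     ┠─────────────────────────────────┨        
     ┃00000000  7f f7 32 a0 a0 a0 a0 a0┃        
     ┃00000010  d2 81 11 53 b8 b2 2b 60┃        
     ┃00000020  0b 66 58 cb 4d 07 23 c1┃        
     ┃00000030  4a 20 cd 26 bb bb bb bb┃        
     ┃00000040  54 a4                  ┃        
     ┃   ┏━━━━━━━━━━━━━━━━━━━━━━━━━━━━━━━━━┓    
     ┃   ┃ FileEditor                      ┃    
     ┃   ┠─────────────────────────────────┨    
     ┃   ┃█024-01-15 00:00:04.391 [WARN] c▲┃    
     ┃   ┃2024-01-15 00:00:06.846 [WARN] d█┃    
     ┃   ┃2024-01-15 00:00:11.440 [WARN] d░┃    
     ┃   ┃2024-01-15 00:00:12.116 [INFO] c░┃    
     ┗━━━┃2024-01-15 00:00:13.269 [WARN] a░┃    
         ┃2024-01-15 00:00:15.757 [WARN] a░┃    
         ┃2024-01-15 00:00:17.773 [INFO] h░┃    
         ┃2024-01-15 00:00:22.539 [DEBUG] ▼┃    
         ┗━━━━━━━━━━━━━━━━━━━━━━━━━━━━━━━━━┛    
                                                
                                                
                                                


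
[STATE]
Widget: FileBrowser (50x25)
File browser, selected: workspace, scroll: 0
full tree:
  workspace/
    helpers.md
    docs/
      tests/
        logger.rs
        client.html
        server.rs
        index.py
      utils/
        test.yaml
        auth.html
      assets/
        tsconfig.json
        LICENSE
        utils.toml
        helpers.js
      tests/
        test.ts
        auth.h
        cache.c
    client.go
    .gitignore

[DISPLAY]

> [-] workspace/                                  
    helpers.md                                    
    [+] docs/                                     
    client.go                                     
    .gitignore                                    
                                                  
                                                  
                                                  
                                                  
                                                  
                                                  
                                                  
                                                  
                                                  
                                                  
                                                  
                                                  
                                                  
                                                  
                                                  
                                                  
                                                  
                                                  
                                                  
                                                  


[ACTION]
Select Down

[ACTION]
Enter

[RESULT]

  [-] workspace/                                  
  > helpers.md                                    
    [+] docs/                                     
    client.go                                     
    .gitignore                                    
                                                  
                                                  
                                                  
                                                  
                                                  
                                                  
                                                  
                                                  
                                                  
                                                  
                                                  
                                                  
                                                  
                                                  
                                                  
                                                  
                                                  
                                                  
                                                  
                                                  


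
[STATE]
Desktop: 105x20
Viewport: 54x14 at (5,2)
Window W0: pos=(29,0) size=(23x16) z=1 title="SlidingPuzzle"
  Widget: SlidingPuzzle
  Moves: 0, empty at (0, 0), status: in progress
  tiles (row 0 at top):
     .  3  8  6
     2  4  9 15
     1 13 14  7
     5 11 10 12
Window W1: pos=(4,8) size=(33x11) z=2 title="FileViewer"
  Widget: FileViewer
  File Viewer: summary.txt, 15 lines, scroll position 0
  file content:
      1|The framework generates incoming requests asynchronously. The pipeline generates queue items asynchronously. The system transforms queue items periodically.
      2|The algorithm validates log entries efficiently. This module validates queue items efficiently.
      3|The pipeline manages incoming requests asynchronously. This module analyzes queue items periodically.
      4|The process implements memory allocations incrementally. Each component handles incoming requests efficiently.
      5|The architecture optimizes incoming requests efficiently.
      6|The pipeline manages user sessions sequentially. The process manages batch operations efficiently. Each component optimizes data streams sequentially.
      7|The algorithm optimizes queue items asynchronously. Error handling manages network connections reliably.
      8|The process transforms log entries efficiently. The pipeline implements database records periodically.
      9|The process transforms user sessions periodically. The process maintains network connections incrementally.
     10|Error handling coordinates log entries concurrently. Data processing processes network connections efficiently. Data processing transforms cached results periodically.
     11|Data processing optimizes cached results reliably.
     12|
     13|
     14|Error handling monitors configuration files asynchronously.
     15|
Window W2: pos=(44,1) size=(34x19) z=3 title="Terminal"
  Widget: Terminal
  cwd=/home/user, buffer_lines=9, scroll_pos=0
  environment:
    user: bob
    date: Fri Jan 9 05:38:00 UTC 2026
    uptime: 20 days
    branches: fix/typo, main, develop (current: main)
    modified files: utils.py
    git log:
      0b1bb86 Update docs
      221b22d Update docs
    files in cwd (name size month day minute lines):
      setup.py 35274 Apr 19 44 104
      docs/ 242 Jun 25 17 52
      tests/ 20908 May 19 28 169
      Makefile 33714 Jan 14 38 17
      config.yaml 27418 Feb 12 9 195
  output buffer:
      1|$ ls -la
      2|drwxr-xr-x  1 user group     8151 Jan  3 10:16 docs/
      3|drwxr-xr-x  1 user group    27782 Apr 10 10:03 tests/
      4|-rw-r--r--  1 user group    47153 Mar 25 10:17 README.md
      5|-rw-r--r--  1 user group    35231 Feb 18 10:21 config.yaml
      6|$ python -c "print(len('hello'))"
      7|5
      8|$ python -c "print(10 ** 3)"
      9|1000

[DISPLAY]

                        ┠──────────────┃ Terminal     
                        ┃┌────┬────┬───┠──────────────
                        ┃│    │  3 │  8┃$ ls -la      
                        ┃├────┼────┼───┃drwxr-xr-x  1 
                        ┃│  2 │  4 │  9┃drwxr-xr-x  1 
                        ┃├────┼────┼───┃-rw-r--r--  1 
━━━━━━━━━━━━━━━━━━━━━━━━━━━━━━━┓13 │ 14┃-rw-r--r--  1 
 FileViewer                    ┃───┼───┃$ python -c "p
───────────────────────────────┨11 │ 10┃5             
The framework generates incomi▲┃───┴───┃$ python -c "p
The algorithm validates log en█┃0      ┃1000          
The pipeline manages incoming ░┃       ┃$ █           
The process implements memory ░┃       ┃              
The architecture optimizes inc░┃━━━━━━━┃              


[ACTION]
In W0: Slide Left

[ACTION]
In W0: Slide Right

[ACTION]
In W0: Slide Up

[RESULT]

                        ┠──────────────┃ Terminal     
                        ┃┌────┬────┬───┠──────────────
                        ┃│  2 │  3 │  8┃$ ls -la      
                        ┃├────┼────┼───┃drwxr-xr-x  1 
                        ┃│    │  4 │  9┃drwxr-xr-x  1 
                        ┃├────┼────┼───┃-rw-r--r--  1 
━━━━━━━━━━━━━━━━━━━━━━━━━━━━━━━┓13 │ 14┃-rw-r--r--  1 
 FileViewer                    ┃───┼───┃$ python -c "p
───────────────────────────────┨11 │ 10┃5             
The framework generates incomi▲┃───┴───┃$ python -c "p
The algorithm validates log en█┃3      ┃1000          
The pipeline manages incoming ░┃       ┃$ █           
The process implements memory ░┃       ┃              
The architecture optimizes inc░┃━━━━━━━┃              


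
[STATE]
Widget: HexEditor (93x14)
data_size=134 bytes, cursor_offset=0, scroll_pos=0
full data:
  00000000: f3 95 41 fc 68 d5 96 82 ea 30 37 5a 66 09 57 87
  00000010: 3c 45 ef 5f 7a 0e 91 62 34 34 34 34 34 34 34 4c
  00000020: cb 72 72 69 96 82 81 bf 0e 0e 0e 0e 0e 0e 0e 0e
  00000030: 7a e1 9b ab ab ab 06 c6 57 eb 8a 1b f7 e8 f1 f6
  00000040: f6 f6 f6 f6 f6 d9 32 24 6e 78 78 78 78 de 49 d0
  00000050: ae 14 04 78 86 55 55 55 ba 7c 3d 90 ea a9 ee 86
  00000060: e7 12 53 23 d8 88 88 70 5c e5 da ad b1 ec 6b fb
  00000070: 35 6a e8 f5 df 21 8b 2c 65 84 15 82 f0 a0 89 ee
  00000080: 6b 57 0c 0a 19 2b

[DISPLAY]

00000000  F3 95 41 fc 68 d5 96 82  ea 30 37 5a 66 09 57 87  |..A.h....07Zf.W.|               
00000010  3c 45 ef 5f 7a 0e 91 62  34 34 34 34 34 34 34 4c  |<E._z..b4444444L|               
00000020  cb 72 72 69 96 82 81 bf  0e 0e 0e 0e 0e 0e 0e 0e  |.rri............|               
00000030  7a e1 9b ab ab ab 06 c6  57 eb 8a 1b f7 e8 f1 f6  |z.......W.......|               
00000040  f6 f6 f6 f6 f6 d9 32 24  6e 78 78 78 78 de 49 d0  |......2$nxxxx.I.|               
00000050  ae 14 04 78 86 55 55 55  ba 7c 3d 90 ea a9 ee 86  |...x.UUU.|=.....|               
00000060  e7 12 53 23 d8 88 88 70  5c e5 da ad b1 ec 6b fb  |..S#...p\.....k.|               
00000070  35 6a e8 f5 df 21 8b 2c  65 84 15 82 f0 a0 89 ee  |5j...!.,e.......|               
00000080  6b 57 0c 0a 19 2b                                 |kW...+          |               
                                                                                             
                                                                                             
                                                                                             
                                                                                             
                                                                                             


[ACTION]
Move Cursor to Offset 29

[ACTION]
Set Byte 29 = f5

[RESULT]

00000000  f3 95 41 fc 68 d5 96 82  ea 30 37 5a 66 09 57 87  |..A.h....07Zf.W.|               
00000010  3c 45 ef 5f 7a 0e 91 62  34 34 34 34 34 F5 34 4c  |<E._z..b44444.4L|               
00000020  cb 72 72 69 96 82 81 bf  0e 0e 0e 0e 0e 0e 0e 0e  |.rri............|               
00000030  7a e1 9b ab ab ab 06 c6  57 eb 8a 1b f7 e8 f1 f6  |z.......W.......|               
00000040  f6 f6 f6 f6 f6 d9 32 24  6e 78 78 78 78 de 49 d0  |......2$nxxxx.I.|               
00000050  ae 14 04 78 86 55 55 55  ba 7c 3d 90 ea a9 ee 86  |...x.UUU.|=.....|               
00000060  e7 12 53 23 d8 88 88 70  5c e5 da ad b1 ec 6b fb  |..S#...p\.....k.|               
00000070  35 6a e8 f5 df 21 8b 2c  65 84 15 82 f0 a0 89 ee  |5j...!.,e.......|               
00000080  6b 57 0c 0a 19 2b                                 |kW...+          |               
                                                                                             
                                                                                             
                                                                                             
                                                                                             
                                                                                             


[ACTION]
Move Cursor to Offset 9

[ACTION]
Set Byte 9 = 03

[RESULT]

00000000  f3 95 41 fc 68 d5 96 82  ea 03 37 5a 66 09 57 87  |..A.h.....7Zf.W.|               
00000010  3c 45 ef 5f 7a 0e 91 62  34 34 34 34 34 f5 34 4c  |<E._z..b44444.4L|               
00000020  cb 72 72 69 96 82 81 bf  0e 0e 0e 0e 0e 0e 0e 0e  |.rri............|               
00000030  7a e1 9b ab ab ab 06 c6  57 eb 8a 1b f7 e8 f1 f6  |z.......W.......|               
00000040  f6 f6 f6 f6 f6 d9 32 24  6e 78 78 78 78 de 49 d0  |......2$nxxxx.I.|               
00000050  ae 14 04 78 86 55 55 55  ba 7c 3d 90 ea a9 ee 86  |...x.UUU.|=.....|               
00000060  e7 12 53 23 d8 88 88 70  5c e5 da ad b1 ec 6b fb  |..S#...p\.....k.|               
00000070  35 6a e8 f5 df 21 8b 2c  65 84 15 82 f0 a0 89 ee  |5j...!.,e.......|               
00000080  6b 57 0c 0a 19 2b                                 |kW...+          |               
                                                                                             
                                                                                             
                                                                                             
                                                                                             
                                                                                             


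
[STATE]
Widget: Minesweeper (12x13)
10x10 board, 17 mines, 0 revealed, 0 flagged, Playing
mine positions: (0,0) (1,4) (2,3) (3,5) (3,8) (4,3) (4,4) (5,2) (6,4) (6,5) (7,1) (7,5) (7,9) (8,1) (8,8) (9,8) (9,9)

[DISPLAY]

■■■■■■■■■■  
■■■■■■■■■■  
■■■■■■■■■■  
■■■■■■■■■■  
■■■■■■■■■■  
■■■■■■■■■■  
■■■■■■■■■■  
■■■■■■■■■■  
■■■■■■■■■■  
■■■■■■■■■■  
            
            
            


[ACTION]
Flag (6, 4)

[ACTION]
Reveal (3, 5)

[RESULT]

✹■■■■■■■■■  
■■■■✹■■■■■  
■■■✹■■■■■■  
■■■■■✹■■✹■  
■■■✹✹■■■■■  
■■✹■■■■■■■  
■■■■✹✹■■■■  
■✹■■■✹■■■✹  
■✹■■■■■■✹■  
■■■■■■■■✹✹  
            
            
            


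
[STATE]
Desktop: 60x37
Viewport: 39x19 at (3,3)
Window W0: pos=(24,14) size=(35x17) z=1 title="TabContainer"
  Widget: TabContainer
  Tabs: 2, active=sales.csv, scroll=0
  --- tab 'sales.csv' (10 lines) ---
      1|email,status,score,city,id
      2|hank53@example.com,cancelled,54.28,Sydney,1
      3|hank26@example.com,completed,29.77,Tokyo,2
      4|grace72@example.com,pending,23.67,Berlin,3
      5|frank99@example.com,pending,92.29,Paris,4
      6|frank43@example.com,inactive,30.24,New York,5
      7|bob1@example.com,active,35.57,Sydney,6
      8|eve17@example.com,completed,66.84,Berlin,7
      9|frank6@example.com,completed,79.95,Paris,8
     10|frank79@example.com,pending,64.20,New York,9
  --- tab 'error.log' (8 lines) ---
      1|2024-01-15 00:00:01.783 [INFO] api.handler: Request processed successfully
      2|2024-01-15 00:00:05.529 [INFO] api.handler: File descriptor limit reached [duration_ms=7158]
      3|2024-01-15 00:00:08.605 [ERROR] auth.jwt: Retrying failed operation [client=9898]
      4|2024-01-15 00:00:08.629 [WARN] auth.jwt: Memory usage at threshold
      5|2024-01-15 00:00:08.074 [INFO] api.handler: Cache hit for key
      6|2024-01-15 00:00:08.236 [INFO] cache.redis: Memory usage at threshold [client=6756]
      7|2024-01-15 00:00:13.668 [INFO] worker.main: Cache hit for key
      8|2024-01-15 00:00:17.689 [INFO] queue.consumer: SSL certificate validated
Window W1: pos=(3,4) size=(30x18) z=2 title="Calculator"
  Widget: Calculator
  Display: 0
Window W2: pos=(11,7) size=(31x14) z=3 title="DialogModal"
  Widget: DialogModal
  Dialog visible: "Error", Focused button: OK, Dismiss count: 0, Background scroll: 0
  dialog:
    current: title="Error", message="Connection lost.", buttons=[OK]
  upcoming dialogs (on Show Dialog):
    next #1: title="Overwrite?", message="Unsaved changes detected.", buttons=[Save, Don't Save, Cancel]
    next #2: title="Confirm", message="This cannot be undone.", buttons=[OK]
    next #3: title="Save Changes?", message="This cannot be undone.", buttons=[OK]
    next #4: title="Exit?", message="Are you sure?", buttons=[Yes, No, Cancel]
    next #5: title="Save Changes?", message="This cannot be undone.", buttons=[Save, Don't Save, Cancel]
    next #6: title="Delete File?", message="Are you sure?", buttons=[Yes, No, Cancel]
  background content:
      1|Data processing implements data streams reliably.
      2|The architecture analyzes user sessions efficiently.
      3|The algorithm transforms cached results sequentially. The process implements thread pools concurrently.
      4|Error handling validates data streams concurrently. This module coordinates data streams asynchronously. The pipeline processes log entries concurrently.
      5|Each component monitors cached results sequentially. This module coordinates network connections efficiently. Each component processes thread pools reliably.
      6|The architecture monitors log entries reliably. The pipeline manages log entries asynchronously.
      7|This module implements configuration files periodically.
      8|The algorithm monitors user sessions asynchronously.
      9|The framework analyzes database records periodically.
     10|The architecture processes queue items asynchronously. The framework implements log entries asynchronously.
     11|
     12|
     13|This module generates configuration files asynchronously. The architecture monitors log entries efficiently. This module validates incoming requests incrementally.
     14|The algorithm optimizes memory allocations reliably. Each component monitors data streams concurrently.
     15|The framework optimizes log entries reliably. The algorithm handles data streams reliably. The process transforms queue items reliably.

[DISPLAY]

                                       
┏━━━━━━━━━━━━━━━━━━━━━━━━━━━━┓         
┃ Calculator                 ┃         
┠────────────────────────────┨         
┃       ┏━━━━━━━━━━━━━━━━━━━━━━━━━━━━━┓
┃┌───┬──┃ DialogModal                 ┃
┃│ 7 │ 8┠─────────────────────────────┨
┃├───┼──┃Data processing implements da┃
┃│ 4 │ 5┃The architecture analyzes use┃
┃├───┼──┃The ┌──────────────────┐ cach┃
┃│ 1 │ 2┃Erro│      Error       │ data┃
┃├───┼──┃Each│ Connection lost. │cache┃
┃│ 0 │ .┃The │       [OK]       │s log┃
┃├───┼──┃This└──────────────────┘onfig┃
┃│ C │ M┃The algorithm monitors user s┃
┃└───┴──┃The framework analyzes databa┃
┃       ┃The architecture processes qu┃
┃       ┗━━━━━━━━━━━━━━━━━━━━━━━━━━━━━┛
┗━━━━━━━━━━━━━━━━━━━━━━━━━━━━┛xample.co


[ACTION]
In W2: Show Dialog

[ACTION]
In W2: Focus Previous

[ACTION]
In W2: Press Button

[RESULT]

                                       
┏━━━━━━━━━━━━━━━━━━━━━━━━━━━━┓         
┃ Calculator                 ┃         
┠────────────────────────────┨         
┃       ┏━━━━━━━━━━━━━━━━━━━━━━━━━━━━━┓
┃┌───┬──┃ DialogModal                 ┃
┃│ 7 │ 8┠─────────────────────────────┨
┃├───┼──┃Data processing implements da┃
┃│ 4 │ 5┃The architecture analyzes use┃
┃├───┼──┃The algorithm transforms cach┃
┃│ 1 │ 2┃Error handling validates data┃
┃├───┼──┃Each component monitors cache┃
┃│ 0 │ .┃The architecture monitors log┃
┃├───┼──┃This module implements config┃
┃│ C │ M┃The algorithm monitors user s┃
┃└───┴──┃The framework analyzes databa┃
┃       ┃The architecture processes qu┃
┃       ┗━━━━━━━━━━━━━━━━━━━━━━━━━━━━━┛
┗━━━━━━━━━━━━━━━━━━━━━━━━━━━━┛xample.co


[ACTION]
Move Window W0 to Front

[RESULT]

                                       
┏━━━━━━━━━━━━━━━━━━━━━━━━━━━━┓         
┃ Calculator                 ┃         
┠────────────────────────────┨         
┃       ┏━━━━━━━━━━━━━━━━━━━━━━━━━━━━━┓
┃┌───┬──┃ DialogModal                 ┃
┃│ 7 │ 8┠─────────────────────────────┨
┃├───┼──┃Data processing implements da┃
┃│ 4 │ 5┃The architecture analyzes use┃
┃├───┼──┃The algorithm transforms cach┃
┃│ 1 │ 2┃Error handling validates data┃
┃├───┼──┃Each compone┏━━━━━━━━━━━━━━━━━
┃│ 0 │ .┃The architec┃ TabContainer    
┃├───┼──┃This module ┠─────────────────
┃│ C │ M┃The algorith┃[sales.csv]│ erro
┃└───┴──┃The framewor┃─────────────────
┃       ┃The architec┃email,status,scor
┃       ┗━━━━━━━━━━━━┃hank53@example.co
┗━━━━━━━━━━━━━━━━━━━━┃hank26@example.co


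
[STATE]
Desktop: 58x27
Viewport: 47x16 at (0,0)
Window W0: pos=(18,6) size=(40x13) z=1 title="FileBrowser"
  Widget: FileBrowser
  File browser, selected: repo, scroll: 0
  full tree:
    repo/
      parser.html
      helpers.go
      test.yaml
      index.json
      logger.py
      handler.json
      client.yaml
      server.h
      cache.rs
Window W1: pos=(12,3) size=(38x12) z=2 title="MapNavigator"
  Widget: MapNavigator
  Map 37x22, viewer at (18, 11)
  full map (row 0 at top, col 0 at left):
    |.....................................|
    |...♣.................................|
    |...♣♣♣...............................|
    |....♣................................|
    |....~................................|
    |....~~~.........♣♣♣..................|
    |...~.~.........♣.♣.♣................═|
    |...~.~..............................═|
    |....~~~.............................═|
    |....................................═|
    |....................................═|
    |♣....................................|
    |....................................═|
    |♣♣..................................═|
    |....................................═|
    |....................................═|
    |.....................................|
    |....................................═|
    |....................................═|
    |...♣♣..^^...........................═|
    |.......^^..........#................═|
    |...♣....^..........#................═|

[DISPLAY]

                                               
                                               
                                               
            ┏━━━━━━━━━━━━━━━━━━━━━━━━━━━━━━━━━━
            ┃ MapNavigator                     
            ┠──────────────────────────────────
            ┃...~.~............................
            ┃....~~~...........................
            ┃..................................
            ┃..................................
            ┃♣.................@...............
            ┃..................................
            ┃♣♣................................
            ┃..................................
            ┗━━━━━━━━━━━━━━━━━━━━━━━━━━━━━━━━━━
                  ┃    handler.json            


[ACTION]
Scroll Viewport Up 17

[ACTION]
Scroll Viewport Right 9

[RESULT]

                                               
                                               
                                               
   ┏━━━━━━━━━━━━━━━━━━━━━━━━━━━━━━━━━━━━┓      
   ┃ MapNavigator                       ┃      
   ┠────────────────────────────────────┨      
   ┃...~.~..............................┃━━━━━━
   ┃....~~~.............................┃      
   ┃....................................┃──────
   ┃....................................┃      
   ┃♣.................@.................┃      
   ┃....................................┃      
   ┃♣♣..................................┃      
   ┃....................................┃      
   ┗━━━━━━━━━━━━━━━━━━━━━━━━━━━━━━━━━━━━┛      
         ┃    handler.json                     


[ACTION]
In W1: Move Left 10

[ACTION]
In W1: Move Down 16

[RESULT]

                                               
                                               
                                               
   ┏━━━━━━━━━━━━━━━━━━━━━━━━━━━━━━━━━━━━┓      
   ┃ MapNavigator                       ┃      
   ┠────────────────────────────────────┨      
   ┃          ..........................┃━━━━━━
   ┃          ..........................┃      
   ┃          ...♣♣..^^.................┃──────
   ┃          .......^^..........#......┃      
   ┃          ...♣....@..........#......┃      
   ┃                                    ┃      
   ┃                                    ┃      
   ┃                                    ┃      
   ┗━━━━━━━━━━━━━━━━━━━━━━━━━━━━━━━━━━━━┛      
         ┃    handler.json                     
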